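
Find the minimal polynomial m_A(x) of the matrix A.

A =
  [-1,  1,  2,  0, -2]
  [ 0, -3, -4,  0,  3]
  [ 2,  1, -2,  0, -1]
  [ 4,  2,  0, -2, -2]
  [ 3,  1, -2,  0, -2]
x^3 + 6*x^2 + 12*x + 8

The characteristic polynomial is χ_A(x) = (x + 2)^5, so the eigenvalues are known. The minimal polynomial is
  m_A(x) = Π_λ (x − λ)^{k_λ}
where k_λ is the size of the *largest* Jordan block for λ (equivalently, the smallest k with (A − λI)^k v = 0 for every generalised eigenvector v of λ).

  λ = -2: largest Jordan block has size 3, contributing (x + 2)^3

So m_A(x) = (x + 2)^3 = x^3 + 6*x^2 + 12*x + 8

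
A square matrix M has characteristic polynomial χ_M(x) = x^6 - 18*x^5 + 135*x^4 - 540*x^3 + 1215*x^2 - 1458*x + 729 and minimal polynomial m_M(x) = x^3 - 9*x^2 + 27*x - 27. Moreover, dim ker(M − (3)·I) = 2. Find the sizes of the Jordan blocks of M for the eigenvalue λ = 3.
Block sizes for λ = 3: [3, 3]

Step 1 — from the characteristic polynomial, algebraic multiplicity of λ = 3 is 6. From dim ker(M − (3)·I) = 2, there are exactly 2 Jordan blocks for λ = 3.
Step 2 — from the minimal polynomial, the factor (x − 3)^3 tells us the largest block for λ = 3 has size 3.
Step 3 — with total size 6, 2 blocks, and largest block 3, the block sizes (in nonincreasing order) are [3, 3].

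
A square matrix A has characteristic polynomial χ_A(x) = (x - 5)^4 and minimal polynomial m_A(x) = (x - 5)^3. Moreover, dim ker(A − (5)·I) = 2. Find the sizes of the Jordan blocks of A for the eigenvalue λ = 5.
Block sizes for λ = 5: [3, 1]

Step 1 — from the characteristic polynomial, algebraic multiplicity of λ = 5 is 4. From dim ker(A − (5)·I) = 2, there are exactly 2 Jordan blocks for λ = 5.
Step 2 — from the minimal polynomial, the factor (x − 5)^3 tells us the largest block for λ = 5 has size 3.
Step 3 — with total size 4, 2 blocks, and largest block 3, the block sizes (in nonincreasing order) are [3, 1].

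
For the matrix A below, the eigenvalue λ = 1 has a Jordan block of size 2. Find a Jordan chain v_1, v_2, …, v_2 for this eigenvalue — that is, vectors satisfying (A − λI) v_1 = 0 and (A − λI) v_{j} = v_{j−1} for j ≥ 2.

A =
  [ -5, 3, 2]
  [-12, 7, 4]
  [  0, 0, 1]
A Jordan chain for λ = 1 of length 2:
v_1 = (-6, -12, 0)ᵀ
v_2 = (1, 0, 0)ᵀ

Let N = A − (1)·I. We want v_2 with N^2 v_2 = 0 but N^1 v_2 ≠ 0; then v_{j-1} := N · v_j for j = 2, …, 2.

Pick v_2 = (1, 0, 0)ᵀ.
Then v_1 = N · v_2 = (-6, -12, 0)ᵀ.

Sanity check: (A − (1)·I) v_1 = (0, 0, 0)ᵀ = 0. ✓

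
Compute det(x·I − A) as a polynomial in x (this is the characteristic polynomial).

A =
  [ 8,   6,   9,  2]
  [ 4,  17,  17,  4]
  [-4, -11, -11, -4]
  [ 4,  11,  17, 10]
x^4 - 24*x^3 + 216*x^2 - 864*x + 1296

Expanding det(x·I − A) (e.g. by cofactor expansion or by noting that A is similar to its Jordan form J, which has the same characteristic polynomial as A) gives
  χ_A(x) = x^4 - 24*x^3 + 216*x^2 - 864*x + 1296
which factors as (x - 6)^4. The eigenvalues (with algebraic multiplicities) are λ = 6 with multiplicity 4.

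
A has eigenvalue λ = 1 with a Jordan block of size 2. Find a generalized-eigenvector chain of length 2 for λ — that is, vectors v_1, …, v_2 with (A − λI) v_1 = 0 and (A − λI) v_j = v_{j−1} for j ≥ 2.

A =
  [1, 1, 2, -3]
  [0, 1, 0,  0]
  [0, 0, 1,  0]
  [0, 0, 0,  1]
A Jordan chain for λ = 1 of length 2:
v_1 = (1, 0, 0, 0)ᵀ
v_2 = (0, 1, 0, 0)ᵀ

Let N = A − (1)·I. We want v_2 with N^2 v_2 = 0 but N^1 v_2 ≠ 0; then v_{j-1} := N · v_j for j = 2, …, 2.

Pick v_2 = (0, 1, 0, 0)ᵀ.
Then v_1 = N · v_2 = (1, 0, 0, 0)ᵀ.

Sanity check: (A − (1)·I) v_1 = (0, 0, 0, 0)ᵀ = 0. ✓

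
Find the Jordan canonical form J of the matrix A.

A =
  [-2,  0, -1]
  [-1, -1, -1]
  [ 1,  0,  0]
J_2(-1) ⊕ J_1(-1)

The characteristic polynomial is
  det(x·I − A) = x^3 + 3*x^2 + 3*x + 1 = (x + 1)^3

Eigenvalues and multiplicities (the geometric multiplicity of λ is n − rank(A − λI), which equals the number of Jordan blocks for λ):
  λ = -1: algebraic multiplicity = 3, geometric multiplicity = 2

Determining the block sizes for each eigenvalue:
  λ = -1: 2 blocks summing to 3 forces exactly one block of size 2 and the rest size 1 → block sizes [2, 1]

Assembling the blocks gives a Jordan form
J =
  [-1,  1,  0]
  [ 0, -1,  0]
  [ 0,  0, -1]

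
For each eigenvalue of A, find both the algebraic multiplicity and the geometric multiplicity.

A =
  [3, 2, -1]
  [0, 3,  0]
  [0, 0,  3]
λ = 3: alg = 3, geom = 2

Step 1 — factor the characteristic polynomial to read off the algebraic multiplicities:
  χ_A(x) = (x - 3)^3

Step 2 — compute geometric multiplicities via the rank-nullity identity g(λ) = n − rank(A − λI):
  rank(A − (3)·I) = 1, so dim ker(A − (3)·I) = n − 1 = 2

Summary:
  λ = 3: algebraic multiplicity = 3, geometric multiplicity = 2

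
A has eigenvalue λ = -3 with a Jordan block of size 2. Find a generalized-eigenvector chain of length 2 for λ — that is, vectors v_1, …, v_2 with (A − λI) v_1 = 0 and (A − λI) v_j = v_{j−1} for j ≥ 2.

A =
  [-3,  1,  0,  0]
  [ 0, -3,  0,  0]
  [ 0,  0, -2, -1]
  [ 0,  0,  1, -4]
A Jordan chain for λ = -3 of length 2:
v_1 = (1, 0, 0, 0)ᵀ
v_2 = (0, 1, 0, 0)ᵀ

Let N = A − (-3)·I. We want v_2 with N^2 v_2 = 0 but N^1 v_2 ≠ 0; then v_{j-1} := N · v_j for j = 2, …, 2.

Pick v_2 = (0, 1, 0, 0)ᵀ.
Then v_1 = N · v_2 = (1, 0, 0, 0)ᵀ.

Sanity check: (A − (-3)·I) v_1 = (0, 0, 0, 0)ᵀ = 0. ✓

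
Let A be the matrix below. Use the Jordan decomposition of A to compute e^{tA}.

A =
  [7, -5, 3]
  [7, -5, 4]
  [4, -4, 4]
e^{tA} =
  [t^2*exp(2*t) + 5*t*exp(2*t) + exp(2*t), -t^2*exp(2*t) - 5*t*exp(2*t), t^2*exp(2*t)/2 + 3*t*exp(2*t)]
  [t^2*exp(2*t) + 7*t*exp(2*t), -t^2*exp(2*t) - 7*t*exp(2*t) + exp(2*t), t^2*exp(2*t)/2 + 4*t*exp(2*t)]
  [4*t*exp(2*t), -4*t*exp(2*t), 2*t*exp(2*t) + exp(2*t)]

Strategy: write A = P · J · P⁻¹ where J is a Jordan canonical form, so e^{tA} = P · e^{tJ} · P⁻¹, and e^{tJ} can be computed block-by-block.

A has Jordan form
J =
  [2, 1, 0]
  [0, 2, 1]
  [0, 0, 2]
(up to reordering of blocks).

Per-block formulas:
  For a 3×3 Jordan block J_3(2): exp(t · J_3(2)) = e^(2t)·(I + t·N + (t^2/2)·N^2), where N is the 3×3 nilpotent shift.

After assembling e^{tJ} and conjugating by P, we get:

e^{tA} =
  [t^2*exp(2*t) + 5*t*exp(2*t) + exp(2*t), -t^2*exp(2*t) - 5*t*exp(2*t), t^2*exp(2*t)/2 + 3*t*exp(2*t)]
  [t^2*exp(2*t) + 7*t*exp(2*t), -t^2*exp(2*t) - 7*t*exp(2*t) + exp(2*t), t^2*exp(2*t)/2 + 4*t*exp(2*t)]
  [4*t*exp(2*t), -4*t*exp(2*t), 2*t*exp(2*t) + exp(2*t)]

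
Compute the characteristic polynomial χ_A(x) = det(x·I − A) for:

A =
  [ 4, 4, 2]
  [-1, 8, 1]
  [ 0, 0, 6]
x^3 - 18*x^2 + 108*x - 216

Expanding det(x·I − A) (e.g. by cofactor expansion or by noting that A is similar to its Jordan form J, which has the same characteristic polynomial as A) gives
  χ_A(x) = x^3 - 18*x^2 + 108*x - 216
which factors as (x - 6)^3. The eigenvalues (with algebraic multiplicities) are λ = 6 with multiplicity 3.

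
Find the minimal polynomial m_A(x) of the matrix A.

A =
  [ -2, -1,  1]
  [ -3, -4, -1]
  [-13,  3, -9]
x^3 + 15*x^2 + 75*x + 125

The characteristic polynomial is χ_A(x) = (x + 5)^3, so the eigenvalues are known. The minimal polynomial is
  m_A(x) = Π_λ (x − λ)^{k_λ}
where k_λ is the size of the *largest* Jordan block for λ (equivalently, the smallest k with (A − λI)^k v = 0 for every generalised eigenvector v of λ).

  λ = -5: largest Jordan block has size 3, contributing (x + 5)^3

So m_A(x) = (x + 5)^3 = x^3 + 15*x^2 + 75*x + 125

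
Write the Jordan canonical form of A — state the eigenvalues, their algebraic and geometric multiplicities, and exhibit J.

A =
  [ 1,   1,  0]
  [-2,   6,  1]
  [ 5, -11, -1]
J_3(2)

The characteristic polynomial is
  det(x·I − A) = x^3 - 6*x^2 + 12*x - 8 = (x - 2)^3

Eigenvalues and multiplicities (the geometric multiplicity of λ is n − rank(A − λI), which equals the number of Jordan blocks for λ):
  λ = 2: algebraic multiplicity = 3, geometric multiplicity = 1

Determining the block sizes for each eigenvalue:
  λ = 2: one block (gm = 1), so the single block has size am = 3 → block sizes [3]

Assembling the blocks gives a Jordan form
J =
  [2, 1, 0]
  [0, 2, 1]
  [0, 0, 2]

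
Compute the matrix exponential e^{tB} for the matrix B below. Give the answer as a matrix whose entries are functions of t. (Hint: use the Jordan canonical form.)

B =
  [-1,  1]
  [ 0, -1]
e^{tB} =
  [exp(-t), t*exp(-t)]
  [0, exp(-t)]

Strategy: write B = P · J · P⁻¹ where J is a Jordan canonical form, so e^{tB} = P · e^{tJ} · P⁻¹, and e^{tJ} can be computed block-by-block.

B has Jordan form
J =
  [-1,  1]
  [ 0, -1]
(up to reordering of blocks).

Per-block formulas:
  For a 2×2 Jordan block J_2(-1): exp(t · J_2(-1)) = e^(-1t)·(I + t·N), where N is the 2×2 nilpotent shift.

After assembling e^{tJ} and conjugating by P, we get:

e^{tB} =
  [exp(-t), t*exp(-t)]
  [0, exp(-t)]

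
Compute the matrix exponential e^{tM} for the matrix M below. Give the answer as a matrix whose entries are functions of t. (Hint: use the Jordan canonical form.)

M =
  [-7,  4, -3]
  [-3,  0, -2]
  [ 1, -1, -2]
e^{tM} =
  [t^2*exp(-3*t)/2 - 4*t*exp(-3*t) + exp(-3*t), -t^2*exp(-3*t)/2 + 4*t*exp(-3*t), t^2*exp(-3*t)/2 - 3*t*exp(-3*t)]
  [t^2*exp(-3*t)/2 - 3*t*exp(-3*t), -t^2*exp(-3*t)/2 + 3*t*exp(-3*t) + exp(-3*t), t^2*exp(-3*t)/2 - 2*t*exp(-3*t)]
  [t*exp(-3*t), -t*exp(-3*t), t*exp(-3*t) + exp(-3*t)]

Strategy: write M = P · J · P⁻¹ where J is a Jordan canonical form, so e^{tM} = P · e^{tJ} · P⁻¹, and e^{tJ} can be computed block-by-block.

M has Jordan form
J =
  [-3,  1,  0]
  [ 0, -3,  1]
  [ 0,  0, -3]
(up to reordering of blocks).

Per-block formulas:
  For a 3×3 Jordan block J_3(-3): exp(t · J_3(-3)) = e^(-3t)·(I + t·N + (t^2/2)·N^2), where N is the 3×3 nilpotent shift.

After assembling e^{tJ} and conjugating by P, we get:

e^{tM} =
  [t^2*exp(-3*t)/2 - 4*t*exp(-3*t) + exp(-3*t), -t^2*exp(-3*t)/2 + 4*t*exp(-3*t), t^2*exp(-3*t)/2 - 3*t*exp(-3*t)]
  [t^2*exp(-3*t)/2 - 3*t*exp(-3*t), -t^2*exp(-3*t)/2 + 3*t*exp(-3*t) + exp(-3*t), t^2*exp(-3*t)/2 - 2*t*exp(-3*t)]
  [t*exp(-3*t), -t*exp(-3*t), t*exp(-3*t) + exp(-3*t)]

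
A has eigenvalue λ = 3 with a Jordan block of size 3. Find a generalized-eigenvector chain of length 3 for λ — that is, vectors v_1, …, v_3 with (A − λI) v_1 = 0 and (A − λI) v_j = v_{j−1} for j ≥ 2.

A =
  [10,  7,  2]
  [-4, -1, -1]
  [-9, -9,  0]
A Jordan chain for λ = 3 of length 3:
v_1 = (3, -3, 0)ᵀ
v_2 = (7, -4, -9)ᵀ
v_3 = (1, 0, 0)ᵀ

Let N = A − (3)·I. We want v_3 with N^3 v_3 = 0 but N^2 v_3 ≠ 0; then v_{j-1} := N · v_j for j = 3, …, 2.

Pick v_3 = (1, 0, 0)ᵀ.
Then v_2 = N · v_3 = (7, -4, -9)ᵀ.
Then v_1 = N · v_2 = (3, -3, 0)ᵀ.

Sanity check: (A − (3)·I) v_1 = (0, 0, 0)ᵀ = 0. ✓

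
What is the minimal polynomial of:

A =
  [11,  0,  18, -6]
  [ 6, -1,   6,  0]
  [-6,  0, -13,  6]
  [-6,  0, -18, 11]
x^2 - 4*x - 5

The characteristic polynomial is χ_A(x) = (x - 5)^2*(x + 1)^2, so the eigenvalues are known. The minimal polynomial is
  m_A(x) = Π_λ (x − λ)^{k_λ}
where k_λ is the size of the *largest* Jordan block for λ (equivalently, the smallest k with (A − λI)^k v = 0 for every generalised eigenvector v of λ).

  λ = -1: largest Jordan block has size 1, contributing (x + 1)
  λ = 5: largest Jordan block has size 1, contributing (x − 5)

So m_A(x) = (x - 5)*(x + 1) = x^2 - 4*x - 5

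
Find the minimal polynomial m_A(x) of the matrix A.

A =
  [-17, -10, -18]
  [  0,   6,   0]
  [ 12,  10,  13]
x^3 - 2*x^2 - 29*x + 30

The characteristic polynomial is χ_A(x) = (x - 6)*(x - 1)*(x + 5), so the eigenvalues are known. The minimal polynomial is
  m_A(x) = Π_λ (x − λ)^{k_λ}
where k_λ is the size of the *largest* Jordan block for λ (equivalently, the smallest k with (A − λI)^k v = 0 for every generalised eigenvector v of λ).

  λ = -5: largest Jordan block has size 1, contributing (x + 5)
  λ = 1: largest Jordan block has size 1, contributing (x − 1)
  λ = 6: largest Jordan block has size 1, contributing (x − 6)

So m_A(x) = (x - 6)*(x - 1)*(x + 5) = x^3 - 2*x^2 - 29*x + 30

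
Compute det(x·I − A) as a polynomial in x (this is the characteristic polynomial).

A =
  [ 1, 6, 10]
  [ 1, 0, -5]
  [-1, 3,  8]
x^3 - 9*x^2 + 27*x - 27

Expanding det(x·I − A) (e.g. by cofactor expansion or by noting that A is similar to its Jordan form J, which has the same characteristic polynomial as A) gives
  χ_A(x) = x^3 - 9*x^2 + 27*x - 27
which factors as (x - 3)^3. The eigenvalues (with algebraic multiplicities) are λ = 3 with multiplicity 3.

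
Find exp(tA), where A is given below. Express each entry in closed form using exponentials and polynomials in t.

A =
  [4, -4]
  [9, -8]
e^{tA} =
  [6*t*exp(-2*t) + exp(-2*t), -4*t*exp(-2*t)]
  [9*t*exp(-2*t), -6*t*exp(-2*t) + exp(-2*t)]

Strategy: write A = P · J · P⁻¹ where J is a Jordan canonical form, so e^{tA} = P · e^{tJ} · P⁻¹, and e^{tJ} can be computed block-by-block.

A has Jordan form
J =
  [-2,  1]
  [ 0, -2]
(up to reordering of blocks).

Per-block formulas:
  For a 2×2 Jordan block J_2(-2): exp(t · J_2(-2)) = e^(-2t)·(I + t·N), where N is the 2×2 nilpotent shift.

After assembling e^{tJ} and conjugating by P, we get:

e^{tA} =
  [6*t*exp(-2*t) + exp(-2*t), -4*t*exp(-2*t)]
  [9*t*exp(-2*t), -6*t*exp(-2*t) + exp(-2*t)]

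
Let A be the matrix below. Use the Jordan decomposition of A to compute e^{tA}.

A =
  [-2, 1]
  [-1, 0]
e^{tA} =
  [-t*exp(-t) + exp(-t), t*exp(-t)]
  [-t*exp(-t), t*exp(-t) + exp(-t)]

Strategy: write A = P · J · P⁻¹ where J is a Jordan canonical form, so e^{tA} = P · e^{tJ} · P⁻¹, and e^{tJ} can be computed block-by-block.

A has Jordan form
J =
  [-1,  1]
  [ 0, -1]
(up to reordering of blocks).

Per-block formulas:
  For a 2×2 Jordan block J_2(-1): exp(t · J_2(-1)) = e^(-1t)·(I + t·N), where N is the 2×2 nilpotent shift.

After assembling e^{tJ} and conjugating by P, we get:

e^{tA} =
  [-t*exp(-t) + exp(-t), t*exp(-t)]
  [-t*exp(-t), t*exp(-t) + exp(-t)]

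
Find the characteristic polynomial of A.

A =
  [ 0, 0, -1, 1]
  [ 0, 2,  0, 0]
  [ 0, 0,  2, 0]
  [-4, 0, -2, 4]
x^4 - 8*x^3 + 24*x^2 - 32*x + 16

Expanding det(x·I − A) (e.g. by cofactor expansion or by noting that A is similar to its Jordan form J, which has the same characteristic polynomial as A) gives
  χ_A(x) = x^4 - 8*x^3 + 24*x^2 - 32*x + 16
which factors as (x - 2)^4. The eigenvalues (with algebraic multiplicities) are λ = 2 with multiplicity 4.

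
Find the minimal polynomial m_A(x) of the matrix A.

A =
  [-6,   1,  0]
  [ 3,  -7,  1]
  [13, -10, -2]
x^3 + 15*x^2 + 75*x + 125

The characteristic polynomial is χ_A(x) = (x + 5)^3, so the eigenvalues are known. The minimal polynomial is
  m_A(x) = Π_λ (x − λ)^{k_λ}
where k_λ is the size of the *largest* Jordan block for λ (equivalently, the smallest k with (A − λI)^k v = 0 for every generalised eigenvector v of λ).

  λ = -5: largest Jordan block has size 3, contributing (x + 5)^3

So m_A(x) = (x + 5)^3 = x^3 + 15*x^2 + 75*x + 125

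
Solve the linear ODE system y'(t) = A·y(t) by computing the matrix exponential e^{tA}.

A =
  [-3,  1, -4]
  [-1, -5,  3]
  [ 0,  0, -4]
e^{tA} =
  [t*exp(-4*t) + exp(-4*t), t*exp(-4*t), -t^2*exp(-4*t)/2 - 4*t*exp(-4*t)]
  [-t*exp(-4*t), -t*exp(-4*t) + exp(-4*t), t^2*exp(-4*t)/2 + 3*t*exp(-4*t)]
  [0, 0, exp(-4*t)]

Strategy: write A = P · J · P⁻¹ where J is a Jordan canonical form, so e^{tA} = P · e^{tJ} · P⁻¹, and e^{tJ} can be computed block-by-block.

A has Jordan form
J =
  [-4,  1,  0]
  [ 0, -4,  1]
  [ 0,  0, -4]
(up to reordering of blocks).

Per-block formulas:
  For a 3×3 Jordan block J_3(-4): exp(t · J_3(-4)) = e^(-4t)·(I + t·N + (t^2/2)·N^2), where N is the 3×3 nilpotent shift.

After assembling e^{tJ} and conjugating by P, we get:

e^{tA} =
  [t*exp(-4*t) + exp(-4*t), t*exp(-4*t), -t^2*exp(-4*t)/2 - 4*t*exp(-4*t)]
  [-t*exp(-4*t), -t*exp(-4*t) + exp(-4*t), t^2*exp(-4*t)/2 + 3*t*exp(-4*t)]
  [0, 0, exp(-4*t)]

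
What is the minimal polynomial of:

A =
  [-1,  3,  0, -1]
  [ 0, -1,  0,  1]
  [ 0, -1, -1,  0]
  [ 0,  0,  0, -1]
x^3 + 3*x^2 + 3*x + 1

The characteristic polynomial is χ_A(x) = (x + 1)^4, so the eigenvalues are known. The minimal polynomial is
  m_A(x) = Π_λ (x − λ)^{k_λ}
where k_λ is the size of the *largest* Jordan block for λ (equivalently, the smallest k with (A − λI)^k v = 0 for every generalised eigenvector v of λ).

  λ = -1: largest Jordan block has size 3, contributing (x + 1)^3

So m_A(x) = (x + 1)^3 = x^3 + 3*x^2 + 3*x + 1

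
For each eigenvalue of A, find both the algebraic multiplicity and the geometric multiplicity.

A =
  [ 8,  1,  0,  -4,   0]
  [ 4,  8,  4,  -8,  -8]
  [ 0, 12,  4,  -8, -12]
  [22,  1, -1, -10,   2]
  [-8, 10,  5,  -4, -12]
λ = -2: alg = 3, geom = 2; λ = 2: alg = 2, geom = 1

Step 1 — factor the characteristic polynomial to read off the algebraic multiplicities:
  χ_A(x) = (x - 2)^2*(x + 2)^3

Step 2 — compute geometric multiplicities via the rank-nullity identity g(λ) = n − rank(A − λI):
  rank(A − (-2)·I) = 3, so dim ker(A − (-2)·I) = n − 3 = 2
  rank(A − (2)·I) = 4, so dim ker(A − (2)·I) = n − 4 = 1

Summary:
  λ = -2: algebraic multiplicity = 3, geometric multiplicity = 2
  λ = 2: algebraic multiplicity = 2, geometric multiplicity = 1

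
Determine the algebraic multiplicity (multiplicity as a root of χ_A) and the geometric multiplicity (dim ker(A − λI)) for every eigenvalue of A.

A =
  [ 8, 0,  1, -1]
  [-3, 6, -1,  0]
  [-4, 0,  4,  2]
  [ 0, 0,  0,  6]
λ = 6: alg = 4, geom = 2

Step 1 — factor the characteristic polynomial to read off the algebraic multiplicities:
  χ_A(x) = (x - 6)^4

Step 2 — compute geometric multiplicities via the rank-nullity identity g(λ) = n − rank(A − λI):
  rank(A − (6)·I) = 2, so dim ker(A − (6)·I) = n − 2 = 2

Summary:
  λ = 6: algebraic multiplicity = 4, geometric multiplicity = 2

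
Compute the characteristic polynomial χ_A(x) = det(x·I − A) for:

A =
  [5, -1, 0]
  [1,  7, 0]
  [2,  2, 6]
x^3 - 18*x^2 + 108*x - 216

Expanding det(x·I − A) (e.g. by cofactor expansion or by noting that A is similar to its Jordan form J, which has the same characteristic polynomial as A) gives
  χ_A(x) = x^3 - 18*x^2 + 108*x - 216
which factors as (x - 6)^3. The eigenvalues (with algebraic multiplicities) are λ = 6 with multiplicity 3.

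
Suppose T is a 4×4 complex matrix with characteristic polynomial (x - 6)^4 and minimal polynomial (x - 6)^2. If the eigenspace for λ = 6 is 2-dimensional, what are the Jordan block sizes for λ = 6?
Block sizes for λ = 6: [2, 2]

Step 1 — from the characteristic polynomial, algebraic multiplicity of λ = 6 is 4. From dim ker(T − (6)·I) = 2, there are exactly 2 Jordan blocks for λ = 6.
Step 2 — from the minimal polynomial, the factor (x − 6)^2 tells us the largest block for λ = 6 has size 2.
Step 3 — with total size 4, 2 blocks, and largest block 2, the block sizes (in nonincreasing order) are [2, 2].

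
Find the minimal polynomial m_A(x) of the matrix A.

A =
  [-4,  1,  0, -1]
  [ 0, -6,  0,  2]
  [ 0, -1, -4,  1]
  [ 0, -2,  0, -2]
x^2 + 8*x + 16

The characteristic polynomial is χ_A(x) = (x + 4)^4, so the eigenvalues are known. The minimal polynomial is
  m_A(x) = Π_λ (x − λ)^{k_λ}
where k_λ is the size of the *largest* Jordan block for λ (equivalently, the smallest k with (A − λI)^k v = 0 for every generalised eigenvector v of λ).

  λ = -4: largest Jordan block has size 2, contributing (x + 4)^2

So m_A(x) = (x + 4)^2 = x^2 + 8*x + 16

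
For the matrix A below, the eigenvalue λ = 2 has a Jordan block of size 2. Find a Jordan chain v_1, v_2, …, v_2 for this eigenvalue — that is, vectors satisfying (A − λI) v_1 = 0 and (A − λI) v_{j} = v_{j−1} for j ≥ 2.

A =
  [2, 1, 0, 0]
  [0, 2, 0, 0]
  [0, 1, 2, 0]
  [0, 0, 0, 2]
A Jordan chain for λ = 2 of length 2:
v_1 = (1, 0, 1, 0)ᵀ
v_2 = (0, 1, 0, 0)ᵀ

Let N = A − (2)·I. We want v_2 with N^2 v_2 = 0 but N^1 v_2 ≠ 0; then v_{j-1} := N · v_j for j = 2, …, 2.

Pick v_2 = (0, 1, 0, 0)ᵀ.
Then v_1 = N · v_2 = (1, 0, 1, 0)ᵀ.

Sanity check: (A − (2)·I) v_1 = (0, 0, 0, 0)ᵀ = 0. ✓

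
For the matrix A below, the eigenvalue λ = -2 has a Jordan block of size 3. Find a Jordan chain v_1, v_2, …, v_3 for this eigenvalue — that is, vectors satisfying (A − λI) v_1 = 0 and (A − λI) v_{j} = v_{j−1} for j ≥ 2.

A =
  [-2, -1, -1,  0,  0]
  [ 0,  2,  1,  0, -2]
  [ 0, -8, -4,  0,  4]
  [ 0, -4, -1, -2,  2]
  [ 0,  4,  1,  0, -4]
A Jordan chain for λ = -2 of length 3:
v_1 = (4, 0, 0, 0, 0)ᵀ
v_2 = (-1, 4, -8, -4, 4)ᵀ
v_3 = (0, 1, 0, 0, 0)ᵀ

Let N = A − (-2)·I. We want v_3 with N^3 v_3 = 0 but N^2 v_3 ≠ 0; then v_{j-1} := N · v_j for j = 3, …, 2.

Pick v_3 = (0, 1, 0, 0, 0)ᵀ.
Then v_2 = N · v_3 = (-1, 4, -8, -4, 4)ᵀ.
Then v_1 = N · v_2 = (4, 0, 0, 0, 0)ᵀ.

Sanity check: (A − (-2)·I) v_1 = (0, 0, 0, 0, 0)ᵀ = 0. ✓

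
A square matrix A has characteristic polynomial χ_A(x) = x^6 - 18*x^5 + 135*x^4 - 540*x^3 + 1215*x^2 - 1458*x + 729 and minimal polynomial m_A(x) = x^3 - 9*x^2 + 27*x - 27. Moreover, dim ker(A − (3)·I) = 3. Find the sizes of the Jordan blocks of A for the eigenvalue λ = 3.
Block sizes for λ = 3: [3, 2, 1]

Step 1 — from the characteristic polynomial, algebraic multiplicity of λ = 3 is 6. From dim ker(A − (3)·I) = 3, there are exactly 3 Jordan blocks for λ = 3.
Step 2 — from the minimal polynomial, the factor (x − 3)^3 tells us the largest block for λ = 3 has size 3.
Step 3 — with total size 6, 3 blocks, and largest block 3, the block sizes (in nonincreasing order) are [3, 2, 1].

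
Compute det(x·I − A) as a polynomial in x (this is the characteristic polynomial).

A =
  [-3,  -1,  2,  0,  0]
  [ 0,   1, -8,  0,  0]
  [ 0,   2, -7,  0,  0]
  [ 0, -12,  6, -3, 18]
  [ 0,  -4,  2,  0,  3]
x^5 + 9*x^4 + 18*x^3 - 54*x^2 - 243*x - 243

Expanding det(x·I − A) (e.g. by cofactor expansion or by noting that A is similar to its Jordan form J, which has the same characteristic polynomial as A) gives
  χ_A(x) = x^5 + 9*x^4 + 18*x^3 - 54*x^2 - 243*x - 243
which factors as (x - 3)*(x + 3)^4. The eigenvalues (with algebraic multiplicities) are λ = -3 with multiplicity 4, λ = 3 with multiplicity 1.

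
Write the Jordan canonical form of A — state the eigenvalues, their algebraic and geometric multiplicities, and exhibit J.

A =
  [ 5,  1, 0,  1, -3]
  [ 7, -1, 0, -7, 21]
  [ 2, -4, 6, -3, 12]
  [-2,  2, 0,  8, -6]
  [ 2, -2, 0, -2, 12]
J_2(6) ⊕ J_2(6) ⊕ J_1(6)

The characteristic polynomial is
  det(x·I − A) = x^5 - 30*x^4 + 360*x^3 - 2160*x^2 + 6480*x - 7776 = (x - 6)^5

Eigenvalues and multiplicities (the geometric multiplicity of λ is n − rank(A − λI), which equals the number of Jordan blocks for λ):
  λ = 6: algebraic multiplicity = 5, geometric multiplicity = 3

Determining the block sizes for each eigenvalue:
  λ = 6: with am = 5 and gm = 3, the partition is not yet determined (e.g. several partitions of 5 into 3 parts exist). Let N = A − (6)·I. Computing rank(N^1) = 2, rank(N^2) = 0; the number of blocks of size ≥ j is rank(N^{j−1}) − rank(N^j), giving [3, 2]. So we have 2 block(s) of size 2, 1 block(s) of size 1 → block sizes [2, 2, 1]

Assembling the blocks gives a Jordan form
J =
  [6, 1, 0, 0, 0]
  [0, 6, 0, 0, 0]
  [0, 0, 6, 1, 0]
  [0, 0, 0, 6, 0]
  [0, 0, 0, 0, 6]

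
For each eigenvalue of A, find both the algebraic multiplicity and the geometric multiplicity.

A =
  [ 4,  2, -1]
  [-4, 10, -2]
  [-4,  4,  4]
λ = 6: alg = 3, geom = 2

Step 1 — factor the characteristic polynomial to read off the algebraic multiplicities:
  χ_A(x) = (x - 6)^3

Step 2 — compute geometric multiplicities via the rank-nullity identity g(λ) = n − rank(A − λI):
  rank(A − (6)·I) = 1, so dim ker(A − (6)·I) = n − 1 = 2

Summary:
  λ = 6: algebraic multiplicity = 3, geometric multiplicity = 2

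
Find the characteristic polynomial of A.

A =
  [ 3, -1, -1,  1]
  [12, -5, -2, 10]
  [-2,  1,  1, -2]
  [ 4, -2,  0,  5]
x^4 - 4*x^3 + 6*x^2 - 4*x + 1

Expanding det(x·I − A) (e.g. by cofactor expansion or by noting that A is similar to its Jordan form J, which has the same characteristic polynomial as A) gives
  χ_A(x) = x^4 - 4*x^3 + 6*x^2 - 4*x + 1
which factors as (x - 1)^4. The eigenvalues (with algebraic multiplicities) are λ = 1 with multiplicity 4.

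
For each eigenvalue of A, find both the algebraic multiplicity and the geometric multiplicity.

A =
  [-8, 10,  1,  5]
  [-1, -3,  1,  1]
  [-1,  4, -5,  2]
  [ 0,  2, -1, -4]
λ = -5: alg = 4, geom = 2

Step 1 — factor the characteristic polynomial to read off the algebraic multiplicities:
  χ_A(x) = (x + 5)^4

Step 2 — compute geometric multiplicities via the rank-nullity identity g(λ) = n − rank(A − λI):
  rank(A − (-5)·I) = 2, so dim ker(A − (-5)·I) = n − 2 = 2

Summary:
  λ = -5: algebraic multiplicity = 4, geometric multiplicity = 2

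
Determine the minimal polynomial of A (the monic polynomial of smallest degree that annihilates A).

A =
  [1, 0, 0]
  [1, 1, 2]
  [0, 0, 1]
x^2 - 2*x + 1

The characteristic polynomial is χ_A(x) = (x - 1)^3, so the eigenvalues are known. The minimal polynomial is
  m_A(x) = Π_λ (x − λ)^{k_λ}
where k_λ is the size of the *largest* Jordan block for λ (equivalently, the smallest k with (A − λI)^k v = 0 for every generalised eigenvector v of λ).

  λ = 1: largest Jordan block has size 2, contributing (x − 1)^2

So m_A(x) = (x - 1)^2 = x^2 - 2*x + 1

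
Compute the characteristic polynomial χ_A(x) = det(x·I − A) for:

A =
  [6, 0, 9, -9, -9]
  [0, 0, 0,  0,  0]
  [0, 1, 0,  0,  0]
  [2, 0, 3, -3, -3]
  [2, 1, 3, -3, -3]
x^5

Expanding det(x·I − A) (e.g. by cofactor expansion or by noting that A is similar to its Jordan form J, which has the same characteristic polynomial as A) gives
  χ_A(x) = x^5
which factors as x^5. The eigenvalues (with algebraic multiplicities) are λ = 0 with multiplicity 5.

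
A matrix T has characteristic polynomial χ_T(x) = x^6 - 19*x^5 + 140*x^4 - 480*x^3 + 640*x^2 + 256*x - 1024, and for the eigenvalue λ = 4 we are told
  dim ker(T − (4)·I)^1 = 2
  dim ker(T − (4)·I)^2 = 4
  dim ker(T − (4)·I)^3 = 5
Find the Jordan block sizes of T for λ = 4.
Block sizes for λ = 4: [3, 2]

From the dimensions of kernels of powers, the number of Jordan blocks of size at least j is d_j − d_{j−1} where d_j = dim ker(N^j) (with d_0 = 0). Computing the differences gives [2, 2, 1].
The number of blocks of size exactly k is (#blocks of size ≥ k) − (#blocks of size ≥ k + 1), so the partition is: 1 block(s) of size 2, 1 block(s) of size 3.
In nonincreasing order the block sizes are [3, 2].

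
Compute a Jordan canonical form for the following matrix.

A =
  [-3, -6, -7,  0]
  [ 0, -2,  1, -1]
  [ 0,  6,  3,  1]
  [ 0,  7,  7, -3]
J_3(-3) ⊕ J_1(4)

The characteristic polynomial is
  det(x·I − A) = x^4 + 5*x^3 - 9*x^2 - 81*x - 108 = (x - 4)*(x + 3)^3

Eigenvalues and multiplicities (the geometric multiplicity of λ is n − rank(A − λI), which equals the number of Jordan blocks for λ):
  λ = -3: algebraic multiplicity = 3, geometric multiplicity = 1
  λ = 4: algebraic multiplicity = 1, geometric multiplicity = 1

Determining the block sizes for each eigenvalue:
  λ = -3: one block (gm = 1), so the single block has size am = 3 → block sizes [3]
  λ = 4: one block (gm = 1), so the single block has size am = 1 → block sizes [1]

Assembling the blocks gives a Jordan form
J =
  [-3,  1,  0, 0]
  [ 0, -3,  1, 0]
  [ 0,  0, -3, 0]
  [ 0,  0,  0, 4]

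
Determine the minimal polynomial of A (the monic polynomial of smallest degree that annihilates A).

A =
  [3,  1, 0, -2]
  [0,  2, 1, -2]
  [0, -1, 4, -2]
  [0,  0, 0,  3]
x^3 - 9*x^2 + 27*x - 27

The characteristic polynomial is χ_A(x) = (x - 3)^4, so the eigenvalues are known. The minimal polynomial is
  m_A(x) = Π_λ (x − λ)^{k_λ}
where k_λ is the size of the *largest* Jordan block for λ (equivalently, the smallest k with (A − λI)^k v = 0 for every generalised eigenvector v of λ).

  λ = 3: largest Jordan block has size 3, contributing (x − 3)^3

So m_A(x) = (x - 3)^3 = x^3 - 9*x^2 + 27*x - 27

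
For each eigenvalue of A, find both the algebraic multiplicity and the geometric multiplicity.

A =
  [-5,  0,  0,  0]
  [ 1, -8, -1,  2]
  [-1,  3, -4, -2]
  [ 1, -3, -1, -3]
λ = -5: alg = 4, geom = 3

Step 1 — factor the characteristic polynomial to read off the algebraic multiplicities:
  χ_A(x) = (x + 5)^4

Step 2 — compute geometric multiplicities via the rank-nullity identity g(λ) = n − rank(A − λI):
  rank(A − (-5)·I) = 1, so dim ker(A − (-5)·I) = n − 1 = 3

Summary:
  λ = -5: algebraic multiplicity = 4, geometric multiplicity = 3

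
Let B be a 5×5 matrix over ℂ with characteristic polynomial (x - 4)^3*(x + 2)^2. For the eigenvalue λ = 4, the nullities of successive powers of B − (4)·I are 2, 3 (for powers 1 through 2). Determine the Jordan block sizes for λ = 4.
Block sizes for λ = 4: [2, 1]

From the dimensions of kernels of powers, the number of Jordan blocks of size at least j is d_j − d_{j−1} where d_j = dim ker(N^j) (with d_0 = 0). Computing the differences gives [2, 1].
The number of blocks of size exactly k is (#blocks of size ≥ k) − (#blocks of size ≥ k + 1), so the partition is: 1 block(s) of size 1, 1 block(s) of size 2.
In nonincreasing order the block sizes are [2, 1].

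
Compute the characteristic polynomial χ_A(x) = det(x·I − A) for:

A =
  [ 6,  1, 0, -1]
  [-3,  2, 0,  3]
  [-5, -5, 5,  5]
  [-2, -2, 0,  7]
x^4 - 20*x^3 + 150*x^2 - 500*x + 625

Expanding det(x·I − A) (e.g. by cofactor expansion or by noting that A is similar to its Jordan form J, which has the same characteristic polynomial as A) gives
  χ_A(x) = x^4 - 20*x^3 + 150*x^2 - 500*x + 625
which factors as (x - 5)^4. The eigenvalues (with algebraic multiplicities) are λ = 5 with multiplicity 4.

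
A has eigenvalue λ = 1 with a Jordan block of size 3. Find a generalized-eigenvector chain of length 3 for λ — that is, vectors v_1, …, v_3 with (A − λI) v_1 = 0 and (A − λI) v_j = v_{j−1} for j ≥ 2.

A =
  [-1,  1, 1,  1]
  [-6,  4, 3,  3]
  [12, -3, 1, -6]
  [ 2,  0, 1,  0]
A Jordan chain for λ = 1 of length 3:
v_1 = (12, 36, -18, 6)ᵀ
v_2 = (-2, -6, 12, 2)ᵀ
v_3 = (1, 0, 0, 0)ᵀ

Let N = A − (1)·I. We want v_3 with N^3 v_3 = 0 but N^2 v_3 ≠ 0; then v_{j-1} := N · v_j for j = 3, …, 2.

Pick v_3 = (1, 0, 0, 0)ᵀ.
Then v_2 = N · v_3 = (-2, -6, 12, 2)ᵀ.
Then v_1 = N · v_2 = (12, 36, -18, 6)ᵀ.

Sanity check: (A − (1)·I) v_1 = (0, 0, 0, 0)ᵀ = 0. ✓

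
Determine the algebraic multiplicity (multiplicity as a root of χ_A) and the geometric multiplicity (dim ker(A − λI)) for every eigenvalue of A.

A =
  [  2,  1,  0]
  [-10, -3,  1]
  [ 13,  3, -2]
λ = -1: alg = 3, geom = 1

Step 1 — factor the characteristic polynomial to read off the algebraic multiplicities:
  χ_A(x) = (x + 1)^3

Step 2 — compute geometric multiplicities via the rank-nullity identity g(λ) = n − rank(A − λI):
  rank(A − (-1)·I) = 2, so dim ker(A − (-1)·I) = n − 2 = 1

Summary:
  λ = -1: algebraic multiplicity = 3, geometric multiplicity = 1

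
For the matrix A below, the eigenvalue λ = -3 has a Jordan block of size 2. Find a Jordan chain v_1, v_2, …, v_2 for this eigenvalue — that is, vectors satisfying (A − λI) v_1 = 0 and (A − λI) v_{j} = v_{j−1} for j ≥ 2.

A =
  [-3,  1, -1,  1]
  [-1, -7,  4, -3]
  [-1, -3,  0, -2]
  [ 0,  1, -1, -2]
A Jordan chain for λ = -3 of length 2:
v_1 = (0, -1, -1, 0)ᵀ
v_2 = (1, 0, 0, 0)ᵀ

Let N = A − (-3)·I. We want v_2 with N^2 v_2 = 0 but N^1 v_2 ≠ 0; then v_{j-1} := N · v_j for j = 2, …, 2.

Pick v_2 = (1, 0, 0, 0)ᵀ.
Then v_1 = N · v_2 = (0, -1, -1, 0)ᵀ.

Sanity check: (A − (-3)·I) v_1 = (0, 0, 0, 0)ᵀ = 0. ✓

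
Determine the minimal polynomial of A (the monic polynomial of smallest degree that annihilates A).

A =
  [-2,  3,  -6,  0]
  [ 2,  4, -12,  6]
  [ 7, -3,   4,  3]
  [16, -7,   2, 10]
x^2 - 8*x + 16

The characteristic polynomial is χ_A(x) = (x - 4)^4, so the eigenvalues are known. The minimal polynomial is
  m_A(x) = Π_λ (x − λ)^{k_λ}
where k_λ is the size of the *largest* Jordan block for λ (equivalently, the smallest k with (A − λI)^k v = 0 for every generalised eigenvector v of λ).

  λ = 4: largest Jordan block has size 2, contributing (x − 4)^2

So m_A(x) = (x - 4)^2 = x^2 - 8*x + 16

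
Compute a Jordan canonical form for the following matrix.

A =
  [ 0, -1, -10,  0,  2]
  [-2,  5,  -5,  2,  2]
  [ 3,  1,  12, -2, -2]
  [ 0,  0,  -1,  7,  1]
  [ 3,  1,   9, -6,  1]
J_3(5) ⊕ J_2(5)

The characteristic polynomial is
  det(x·I − A) = x^5 - 25*x^4 + 250*x^3 - 1250*x^2 + 3125*x - 3125 = (x - 5)^5

Eigenvalues and multiplicities (the geometric multiplicity of λ is n − rank(A − λI), which equals the number of Jordan blocks for λ):
  λ = 5: algebraic multiplicity = 5, geometric multiplicity = 2

Determining the block sizes for each eigenvalue:
  λ = 5: with am = 5 and gm = 2, the partition is not yet determined (e.g. several partitions of 5 into 2 parts exist). Let N = A − (5)·I. Computing rank(N^1) = 3, rank(N^2) = 1, rank(N^3) = 0; the number of blocks of size ≥ j is rank(N^{j−1}) − rank(N^j), giving [2, 2, 1]. So we have 1 block(s) of size 3, 1 block(s) of size 2 → block sizes [3, 2]

Assembling the blocks gives a Jordan form
J =
  [5, 1, 0, 0, 0]
  [0, 5, 1, 0, 0]
  [0, 0, 5, 0, 0]
  [0, 0, 0, 5, 1]
  [0, 0, 0, 0, 5]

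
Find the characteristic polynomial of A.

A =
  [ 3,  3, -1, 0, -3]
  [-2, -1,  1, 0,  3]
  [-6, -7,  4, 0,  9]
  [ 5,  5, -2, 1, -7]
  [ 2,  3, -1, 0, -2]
x^5 - 5*x^4 + 10*x^3 - 10*x^2 + 5*x - 1

Expanding det(x·I − A) (e.g. by cofactor expansion or by noting that A is similar to its Jordan form J, which has the same characteristic polynomial as A) gives
  χ_A(x) = x^5 - 5*x^4 + 10*x^3 - 10*x^2 + 5*x - 1
which factors as (x - 1)^5. The eigenvalues (with algebraic multiplicities) are λ = 1 with multiplicity 5.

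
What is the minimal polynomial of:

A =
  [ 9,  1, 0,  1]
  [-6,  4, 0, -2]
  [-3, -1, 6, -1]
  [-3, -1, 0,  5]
x^2 - 12*x + 36

The characteristic polynomial is χ_A(x) = (x - 6)^4, so the eigenvalues are known. The minimal polynomial is
  m_A(x) = Π_λ (x − λ)^{k_λ}
where k_λ is the size of the *largest* Jordan block for λ (equivalently, the smallest k with (A − λI)^k v = 0 for every generalised eigenvector v of λ).

  λ = 6: largest Jordan block has size 2, contributing (x − 6)^2

So m_A(x) = (x - 6)^2 = x^2 - 12*x + 36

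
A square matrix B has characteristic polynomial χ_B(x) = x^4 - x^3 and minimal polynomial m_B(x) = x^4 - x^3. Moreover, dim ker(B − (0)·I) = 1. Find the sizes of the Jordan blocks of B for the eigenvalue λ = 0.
Block sizes for λ = 0: [3]

Step 1 — from the characteristic polynomial, algebraic multiplicity of λ = 0 is 3. From dim ker(B − (0)·I) = 1, there are exactly 1 Jordan blocks for λ = 0.
Step 2 — from the minimal polynomial, the factor (x − 0)^3 tells us the largest block for λ = 0 has size 3.
Step 3 — with total size 3, 1 blocks, and largest block 3, the block sizes (in nonincreasing order) are [3].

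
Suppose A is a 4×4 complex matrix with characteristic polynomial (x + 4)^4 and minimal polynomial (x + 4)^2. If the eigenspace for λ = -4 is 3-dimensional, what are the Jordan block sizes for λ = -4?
Block sizes for λ = -4: [2, 1, 1]

Step 1 — from the characteristic polynomial, algebraic multiplicity of λ = -4 is 4. From dim ker(A − (-4)·I) = 3, there are exactly 3 Jordan blocks for λ = -4.
Step 2 — from the minimal polynomial, the factor (x + 4)^2 tells us the largest block for λ = -4 has size 2.
Step 3 — with total size 4, 3 blocks, and largest block 2, the block sizes (in nonincreasing order) are [2, 1, 1].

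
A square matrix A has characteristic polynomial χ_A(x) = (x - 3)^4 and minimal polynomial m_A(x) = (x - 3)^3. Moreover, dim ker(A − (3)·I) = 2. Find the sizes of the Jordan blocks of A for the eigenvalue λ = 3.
Block sizes for λ = 3: [3, 1]

Step 1 — from the characteristic polynomial, algebraic multiplicity of λ = 3 is 4. From dim ker(A − (3)·I) = 2, there are exactly 2 Jordan blocks for λ = 3.
Step 2 — from the minimal polynomial, the factor (x − 3)^3 tells us the largest block for λ = 3 has size 3.
Step 3 — with total size 4, 2 blocks, and largest block 3, the block sizes (in nonincreasing order) are [3, 1].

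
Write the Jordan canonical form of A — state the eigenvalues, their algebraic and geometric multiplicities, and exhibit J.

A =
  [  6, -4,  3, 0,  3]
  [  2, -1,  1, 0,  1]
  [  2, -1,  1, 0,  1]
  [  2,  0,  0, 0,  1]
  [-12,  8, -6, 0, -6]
J_3(0) ⊕ J_2(0)

The characteristic polynomial is
  det(x·I − A) = x^5

Eigenvalues and multiplicities (the geometric multiplicity of λ is n − rank(A − λI), which equals the number of Jordan blocks for λ):
  λ = 0: algebraic multiplicity = 5, geometric multiplicity = 2

Determining the block sizes for each eigenvalue:
  λ = 0: with am = 5 and gm = 2, the partition is not yet determined (e.g. several partitions of 5 into 2 parts exist). Let N = A − (0)·I. Computing rank(N^1) = 3, rank(N^2) = 1, rank(N^3) = 0; the number of blocks of size ≥ j is rank(N^{j−1}) − rank(N^j), giving [2, 2, 1]. So we have 1 block(s) of size 3, 1 block(s) of size 2 → block sizes [3, 2]

Assembling the blocks gives a Jordan form
J =
  [0, 1, 0, 0, 0]
  [0, 0, 1, 0, 0]
  [0, 0, 0, 0, 0]
  [0, 0, 0, 0, 1]
  [0, 0, 0, 0, 0]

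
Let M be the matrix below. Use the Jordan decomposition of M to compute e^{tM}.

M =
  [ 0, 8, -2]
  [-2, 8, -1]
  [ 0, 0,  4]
e^{tM} =
  [-4*t*exp(4*t) + exp(4*t), 8*t*exp(4*t), -2*t*exp(4*t)]
  [-2*t*exp(4*t), 4*t*exp(4*t) + exp(4*t), -t*exp(4*t)]
  [0, 0, exp(4*t)]

Strategy: write M = P · J · P⁻¹ where J is a Jordan canonical form, so e^{tM} = P · e^{tJ} · P⁻¹, and e^{tJ} can be computed block-by-block.

M has Jordan form
J =
  [4, 1, 0]
  [0, 4, 0]
  [0, 0, 4]
(up to reordering of blocks).

Per-block formulas:
  For a 2×2 Jordan block J_2(4): exp(t · J_2(4)) = e^(4t)·(I + t·N), where N is the 2×2 nilpotent shift.
  For a 1×1 block at λ = 4: exp(t · [4]) = [e^(4t)].

After assembling e^{tJ} and conjugating by P, we get:

e^{tM} =
  [-4*t*exp(4*t) + exp(4*t), 8*t*exp(4*t), -2*t*exp(4*t)]
  [-2*t*exp(4*t), 4*t*exp(4*t) + exp(4*t), -t*exp(4*t)]
  [0, 0, exp(4*t)]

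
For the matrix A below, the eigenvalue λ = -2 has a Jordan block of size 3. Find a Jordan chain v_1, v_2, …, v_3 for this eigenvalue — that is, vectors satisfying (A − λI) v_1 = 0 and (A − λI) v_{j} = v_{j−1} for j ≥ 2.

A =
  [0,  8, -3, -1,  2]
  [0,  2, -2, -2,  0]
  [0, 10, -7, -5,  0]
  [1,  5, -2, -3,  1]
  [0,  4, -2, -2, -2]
A Jordan chain for λ = -2 of length 3:
v_1 = (3, -2, -5, 1, -2)ᵀ
v_2 = (2, 0, 0, 1, 0)ᵀ
v_3 = (1, 0, 0, 0, 0)ᵀ

Let N = A − (-2)·I. We want v_3 with N^3 v_3 = 0 but N^2 v_3 ≠ 0; then v_{j-1} := N · v_j for j = 3, …, 2.

Pick v_3 = (1, 0, 0, 0, 0)ᵀ.
Then v_2 = N · v_3 = (2, 0, 0, 1, 0)ᵀ.
Then v_1 = N · v_2 = (3, -2, -5, 1, -2)ᵀ.

Sanity check: (A − (-2)·I) v_1 = (0, 0, 0, 0, 0)ᵀ = 0. ✓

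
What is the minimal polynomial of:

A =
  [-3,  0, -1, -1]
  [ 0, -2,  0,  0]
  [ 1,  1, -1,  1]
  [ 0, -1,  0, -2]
x^2 + 4*x + 4

The characteristic polynomial is χ_A(x) = (x + 2)^4, so the eigenvalues are known. The minimal polynomial is
  m_A(x) = Π_λ (x − λ)^{k_λ}
where k_λ is the size of the *largest* Jordan block for λ (equivalently, the smallest k with (A − λI)^k v = 0 for every generalised eigenvector v of λ).

  λ = -2: largest Jordan block has size 2, contributing (x + 2)^2

So m_A(x) = (x + 2)^2 = x^2 + 4*x + 4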